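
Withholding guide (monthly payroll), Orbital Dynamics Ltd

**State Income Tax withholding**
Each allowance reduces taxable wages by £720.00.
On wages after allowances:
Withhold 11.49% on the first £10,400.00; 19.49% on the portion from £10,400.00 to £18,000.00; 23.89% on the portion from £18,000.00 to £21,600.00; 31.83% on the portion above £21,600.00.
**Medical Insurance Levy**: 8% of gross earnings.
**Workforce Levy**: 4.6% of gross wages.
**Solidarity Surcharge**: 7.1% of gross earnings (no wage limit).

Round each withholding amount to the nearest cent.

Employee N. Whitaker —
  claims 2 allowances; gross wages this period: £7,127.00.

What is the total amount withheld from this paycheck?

State Income Tax: taxable = £7,127.00 − 2×£720.00 = £5,687.00
  11.49% × £5,687.00 = £653.44
Medical Insurance Levy: 8% × £7,127.00 = £570.16
Workforce Levy: 4.6% × £7,127.00 = £327.84
Solidarity Surcharge: 7.1% × £7,127.00 = £506.02
Total: £653.44 + £570.16 + £327.84 + £506.02 = £2,057.46

£2,057.46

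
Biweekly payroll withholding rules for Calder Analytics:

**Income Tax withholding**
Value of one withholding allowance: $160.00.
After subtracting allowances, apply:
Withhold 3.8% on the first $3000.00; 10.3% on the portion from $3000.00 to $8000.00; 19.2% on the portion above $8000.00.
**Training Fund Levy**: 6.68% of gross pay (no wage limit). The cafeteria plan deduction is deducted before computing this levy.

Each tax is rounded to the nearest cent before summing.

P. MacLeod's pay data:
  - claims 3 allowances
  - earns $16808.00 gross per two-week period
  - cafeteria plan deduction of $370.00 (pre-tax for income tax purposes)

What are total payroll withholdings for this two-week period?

$3255.00

Income Tax: taxable = $16808.00 − $370.00 − 3×$160.00 = $15958.00
  $629.00 + 19.2% × ($15958.00 − $8000.00) = $629.00 + 19.2% × $7958.00 = $2156.94
Training Fund Levy: 6.68% × $16438.00 = $1098.06
Total: $2156.94 + $1098.06 = $3255.00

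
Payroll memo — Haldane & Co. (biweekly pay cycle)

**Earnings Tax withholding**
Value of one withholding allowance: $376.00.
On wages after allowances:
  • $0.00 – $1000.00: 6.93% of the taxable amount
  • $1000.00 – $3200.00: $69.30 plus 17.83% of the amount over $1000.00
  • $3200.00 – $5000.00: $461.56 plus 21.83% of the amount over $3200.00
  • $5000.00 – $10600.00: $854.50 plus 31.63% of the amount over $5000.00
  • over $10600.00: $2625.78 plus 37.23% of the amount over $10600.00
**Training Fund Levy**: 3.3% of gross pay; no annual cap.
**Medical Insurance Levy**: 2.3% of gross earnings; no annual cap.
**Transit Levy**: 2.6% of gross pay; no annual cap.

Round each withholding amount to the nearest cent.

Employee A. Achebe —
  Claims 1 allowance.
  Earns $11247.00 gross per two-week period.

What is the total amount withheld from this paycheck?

Earnings Tax: taxable = $11247.00 − 1×$376.00 = $10871.00
  $2625.78 + 37.23% × ($10871.00 − $10600.00) = $2625.78 + 37.23% × $271.00 = $2726.67
Training Fund Levy: 3.3% × $11247.00 = $371.15
Medical Insurance Levy: 2.3% × $11247.00 = $258.68
Transit Levy: 2.6% × $11247.00 = $292.42
Total: $2726.67 + $371.15 + $258.68 + $292.42 = $3648.92

$3648.92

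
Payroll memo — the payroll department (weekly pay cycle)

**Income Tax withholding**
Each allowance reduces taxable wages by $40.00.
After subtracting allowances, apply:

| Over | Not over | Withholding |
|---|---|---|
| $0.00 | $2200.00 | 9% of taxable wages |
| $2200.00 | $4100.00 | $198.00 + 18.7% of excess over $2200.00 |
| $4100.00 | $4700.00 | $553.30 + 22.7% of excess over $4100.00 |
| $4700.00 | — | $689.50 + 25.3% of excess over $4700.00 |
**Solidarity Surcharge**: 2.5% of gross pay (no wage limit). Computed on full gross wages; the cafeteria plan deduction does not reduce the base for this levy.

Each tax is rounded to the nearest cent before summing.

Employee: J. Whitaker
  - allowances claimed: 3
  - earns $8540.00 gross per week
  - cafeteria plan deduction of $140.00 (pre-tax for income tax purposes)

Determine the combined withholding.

$1808.74

Income Tax: taxable = $8540.00 − $140.00 − 3×$40.00 = $8280.00
  $689.50 + 25.3% × ($8280.00 − $4700.00) = $689.50 + 25.3% × $3580.00 = $1595.24
Solidarity Surcharge: 2.5% × $8540.00 = $213.50
Total: $1595.24 + $213.50 = $1808.74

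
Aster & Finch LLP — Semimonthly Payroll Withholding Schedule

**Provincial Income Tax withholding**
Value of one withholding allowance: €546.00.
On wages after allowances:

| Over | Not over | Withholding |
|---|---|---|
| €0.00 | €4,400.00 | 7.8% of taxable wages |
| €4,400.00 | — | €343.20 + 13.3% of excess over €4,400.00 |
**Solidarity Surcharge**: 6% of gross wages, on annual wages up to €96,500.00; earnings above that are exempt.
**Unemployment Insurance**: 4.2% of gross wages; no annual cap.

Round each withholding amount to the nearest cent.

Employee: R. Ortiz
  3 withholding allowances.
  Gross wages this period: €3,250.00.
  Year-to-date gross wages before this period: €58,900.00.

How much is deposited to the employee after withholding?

Provincial Income Tax: taxable = €3,250.00 − 3×€546.00 = €1,612.00
  7.8% × €1,612.00 = €125.74
Solidarity Surcharge: 6% × €3,250.00 = €195.00
Unemployment Insurance: 4.2% × €3,250.00 = €136.50
Total withheld: €125.74 + €195.00 + €136.50 = €457.24
Net pay: €3,250.00 − €457.24 = €2,792.76

€2,792.76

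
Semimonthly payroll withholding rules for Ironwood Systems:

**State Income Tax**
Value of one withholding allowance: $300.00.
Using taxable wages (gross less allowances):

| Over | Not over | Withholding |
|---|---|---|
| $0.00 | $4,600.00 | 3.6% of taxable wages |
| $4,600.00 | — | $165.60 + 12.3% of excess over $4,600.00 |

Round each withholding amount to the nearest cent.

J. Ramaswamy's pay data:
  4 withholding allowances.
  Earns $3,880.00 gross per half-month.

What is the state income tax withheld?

$96.48

State Income Tax: taxable = $3,880.00 − 4×$300.00 = $2,680.00
  3.6% × $2,680.00 = $96.48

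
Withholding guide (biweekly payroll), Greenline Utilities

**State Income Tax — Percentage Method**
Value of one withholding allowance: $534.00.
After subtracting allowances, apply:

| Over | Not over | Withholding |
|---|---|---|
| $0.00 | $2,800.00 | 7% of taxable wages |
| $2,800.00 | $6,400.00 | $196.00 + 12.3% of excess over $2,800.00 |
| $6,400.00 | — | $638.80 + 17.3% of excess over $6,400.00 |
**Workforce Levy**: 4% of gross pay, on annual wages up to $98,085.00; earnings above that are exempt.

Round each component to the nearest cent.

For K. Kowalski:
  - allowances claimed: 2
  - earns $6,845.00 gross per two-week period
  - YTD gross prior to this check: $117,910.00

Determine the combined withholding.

$562.17

State Income Tax: taxable = $6,845.00 − 2×$534.00 = $5,777.00
  $196.00 + 12.3% × ($5,777.00 − $2,800.00) = $196.00 + 12.3% × $2,977.00 = $562.17
Workforce Levy: YTD $117,910.00 ≥ cap $98,085.00 → $0.00
Total: $562.17 + $0.00 = $562.17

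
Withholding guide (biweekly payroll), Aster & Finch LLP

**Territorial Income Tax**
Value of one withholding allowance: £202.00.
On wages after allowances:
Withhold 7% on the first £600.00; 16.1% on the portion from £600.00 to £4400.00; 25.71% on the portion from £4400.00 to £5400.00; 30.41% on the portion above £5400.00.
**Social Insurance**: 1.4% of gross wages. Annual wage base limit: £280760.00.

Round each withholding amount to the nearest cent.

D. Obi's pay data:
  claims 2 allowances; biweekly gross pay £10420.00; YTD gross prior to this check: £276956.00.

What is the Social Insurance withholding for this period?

£53.26

Social Insurance: cap £280760.00 − YTD £276956.00 = £3804.00 subject; 1.4% × £3804.00 = £53.26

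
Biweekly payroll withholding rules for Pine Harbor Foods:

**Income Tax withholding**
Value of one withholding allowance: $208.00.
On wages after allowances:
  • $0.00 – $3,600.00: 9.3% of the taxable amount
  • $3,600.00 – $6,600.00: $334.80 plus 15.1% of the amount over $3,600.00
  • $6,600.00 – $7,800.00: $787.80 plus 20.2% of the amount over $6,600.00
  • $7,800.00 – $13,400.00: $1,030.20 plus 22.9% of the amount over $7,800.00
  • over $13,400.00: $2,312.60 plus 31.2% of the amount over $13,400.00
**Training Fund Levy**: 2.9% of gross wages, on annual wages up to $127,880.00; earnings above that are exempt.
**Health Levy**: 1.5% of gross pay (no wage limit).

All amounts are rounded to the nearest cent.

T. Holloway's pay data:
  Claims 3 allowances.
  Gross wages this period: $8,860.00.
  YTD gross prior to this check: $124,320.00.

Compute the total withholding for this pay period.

$1,366.18

Income Tax: taxable = $8,860.00 − 3×$208.00 = $8,236.00
  $1,030.20 + 22.9% × ($8,236.00 − $7,800.00) = $1,030.20 + 22.9% × $436.00 = $1,130.04
Training Fund Levy: cap $127,880.00 − YTD $124,320.00 = $3,560.00 subject; 2.9% × $3,560.00 = $103.24
Health Levy: 1.5% × $8,860.00 = $132.90
Total: $1,130.04 + $103.24 + $132.90 = $1,366.18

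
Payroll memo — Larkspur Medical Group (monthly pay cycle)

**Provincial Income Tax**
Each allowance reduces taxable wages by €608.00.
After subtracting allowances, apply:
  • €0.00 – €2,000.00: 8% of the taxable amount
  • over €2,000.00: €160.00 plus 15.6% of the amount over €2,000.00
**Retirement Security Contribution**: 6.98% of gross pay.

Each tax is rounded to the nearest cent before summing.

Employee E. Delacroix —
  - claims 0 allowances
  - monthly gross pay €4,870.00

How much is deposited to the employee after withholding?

Provincial Income Tax: taxable = €4,870.00
  €160.00 + 15.6% × (€4,870.00 − €2,000.00) = €160.00 + 15.6% × €2,870.00 = €607.72
Retirement Security Contribution: 6.98% × €4,870.00 = €339.93
Total withheld: €607.72 + €339.93 = €947.65
Net pay: €4,870.00 − €947.65 = €3,922.35

€3,922.35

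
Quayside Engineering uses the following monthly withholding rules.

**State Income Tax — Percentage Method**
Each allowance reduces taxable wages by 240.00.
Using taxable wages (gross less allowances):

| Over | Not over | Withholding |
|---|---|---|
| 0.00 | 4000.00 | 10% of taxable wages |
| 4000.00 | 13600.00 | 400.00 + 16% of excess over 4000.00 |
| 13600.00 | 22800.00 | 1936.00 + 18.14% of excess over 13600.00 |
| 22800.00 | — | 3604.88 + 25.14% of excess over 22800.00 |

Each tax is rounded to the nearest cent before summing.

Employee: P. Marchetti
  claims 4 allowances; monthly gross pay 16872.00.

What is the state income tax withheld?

State Income Tax: taxable = 16872.00 − 4×240.00 = 15912.00
  1936.00 + 18.14% × (15912.00 − 13600.00) = 1936.00 + 18.14% × 2312.00 = 2355.40

2355.40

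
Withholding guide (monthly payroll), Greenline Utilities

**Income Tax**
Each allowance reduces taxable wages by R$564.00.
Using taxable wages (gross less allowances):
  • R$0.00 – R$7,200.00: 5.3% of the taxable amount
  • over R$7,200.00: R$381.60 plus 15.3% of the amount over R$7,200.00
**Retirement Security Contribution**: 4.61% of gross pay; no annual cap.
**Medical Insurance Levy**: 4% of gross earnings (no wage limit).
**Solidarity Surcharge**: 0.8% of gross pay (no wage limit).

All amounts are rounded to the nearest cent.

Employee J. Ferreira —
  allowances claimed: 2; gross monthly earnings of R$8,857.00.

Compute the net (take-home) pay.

Income Tax: taxable = R$8,857.00 − 2×R$564.00 = R$7,729.00
  R$381.60 + 15.3% × (R$7,729.00 − R$7,200.00) = R$381.60 + 15.3% × R$529.00 = R$462.54
Retirement Security Contribution: 4.61% × R$8,857.00 = R$408.31
Medical Insurance Levy: 4% × R$8,857.00 = R$354.28
Solidarity Surcharge: 0.8% × R$8,857.00 = R$70.86
Total withheld: R$462.54 + R$408.31 + R$354.28 + R$70.86 = R$1,295.99
Net pay: R$8,857.00 − R$1,295.99 = R$7,561.01

R$7,561.01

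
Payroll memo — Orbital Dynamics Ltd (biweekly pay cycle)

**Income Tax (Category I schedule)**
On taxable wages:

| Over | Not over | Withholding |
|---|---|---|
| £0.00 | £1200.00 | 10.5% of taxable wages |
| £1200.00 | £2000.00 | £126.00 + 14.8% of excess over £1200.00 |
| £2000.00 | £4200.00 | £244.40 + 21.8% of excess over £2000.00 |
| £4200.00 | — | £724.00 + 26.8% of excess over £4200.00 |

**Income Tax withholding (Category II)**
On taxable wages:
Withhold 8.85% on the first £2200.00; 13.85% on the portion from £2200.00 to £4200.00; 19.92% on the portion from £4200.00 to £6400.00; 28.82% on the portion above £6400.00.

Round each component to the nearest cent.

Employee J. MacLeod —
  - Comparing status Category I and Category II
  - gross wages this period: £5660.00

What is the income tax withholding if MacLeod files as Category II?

Income Tax (Category II): taxable = £5660.00
  £471.70 + 19.92% × (£5660.00 − £4200.00) = £471.70 + 19.92% × £1460.00 = £762.53

£762.53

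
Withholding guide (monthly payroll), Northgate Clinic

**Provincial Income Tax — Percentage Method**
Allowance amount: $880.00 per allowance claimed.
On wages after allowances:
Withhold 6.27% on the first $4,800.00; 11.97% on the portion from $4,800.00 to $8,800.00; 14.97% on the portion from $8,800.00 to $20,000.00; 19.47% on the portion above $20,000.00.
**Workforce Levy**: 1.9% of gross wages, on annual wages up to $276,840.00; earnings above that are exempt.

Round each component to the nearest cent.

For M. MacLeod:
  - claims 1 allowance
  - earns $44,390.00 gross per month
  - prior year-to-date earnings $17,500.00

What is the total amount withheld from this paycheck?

Provincial Income Tax: taxable = $44,390.00 − 1×$880.00 = $43,510.00
  $2,456.40 + 19.47% × ($43,510.00 − $20,000.00) = $2,456.40 + 19.47% × $23,510.00 = $7,033.80
Workforce Levy: 1.9% × $44,390.00 = $843.41
Total: $7,033.80 + $843.41 = $7,877.21

$7,877.21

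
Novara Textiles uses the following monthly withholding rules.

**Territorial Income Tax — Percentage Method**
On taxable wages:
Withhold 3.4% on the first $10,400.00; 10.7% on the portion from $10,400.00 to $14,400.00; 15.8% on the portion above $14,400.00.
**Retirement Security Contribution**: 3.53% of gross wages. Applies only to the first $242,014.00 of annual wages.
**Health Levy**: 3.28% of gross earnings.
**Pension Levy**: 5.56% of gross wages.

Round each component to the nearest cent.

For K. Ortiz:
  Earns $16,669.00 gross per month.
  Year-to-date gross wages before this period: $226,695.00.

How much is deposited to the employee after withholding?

$13,514.60

Territorial Income Tax: taxable = $16,669.00
  $781.60 + 15.8% × ($16,669.00 − $14,400.00) = $781.60 + 15.8% × $2,269.00 = $1,140.10
Retirement Security Contribution: cap $242,014.00 − YTD $226,695.00 = $15,319.00 subject; 3.53% × $15,319.00 = $540.76
Health Levy: 3.28% × $16,669.00 = $546.74
Pension Levy: 5.56% × $16,669.00 = $926.80
Total withheld: $1,140.10 + $540.76 + $546.74 + $926.80 = $3,154.40
Net pay: $16,669.00 − $3,154.40 = $13,514.60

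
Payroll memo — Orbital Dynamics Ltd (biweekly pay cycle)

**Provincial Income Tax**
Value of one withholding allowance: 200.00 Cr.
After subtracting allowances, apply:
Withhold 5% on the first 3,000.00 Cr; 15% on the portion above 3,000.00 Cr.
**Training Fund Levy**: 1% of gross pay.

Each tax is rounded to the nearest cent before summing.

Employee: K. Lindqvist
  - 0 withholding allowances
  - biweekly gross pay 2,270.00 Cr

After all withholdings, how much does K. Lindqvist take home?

2,133.80 Cr

Provincial Income Tax: taxable = 2,270.00 Cr
  5% × 2,270.00 Cr = 113.50 Cr
Training Fund Levy: 1% × 2,270.00 Cr = 22.70 Cr
Total withheld: 113.50 Cr + 22.70 Cr = 136.20 Cr
Net pay: 2,270.00 Cr − 136.20 Cr = 2,133.80 Cr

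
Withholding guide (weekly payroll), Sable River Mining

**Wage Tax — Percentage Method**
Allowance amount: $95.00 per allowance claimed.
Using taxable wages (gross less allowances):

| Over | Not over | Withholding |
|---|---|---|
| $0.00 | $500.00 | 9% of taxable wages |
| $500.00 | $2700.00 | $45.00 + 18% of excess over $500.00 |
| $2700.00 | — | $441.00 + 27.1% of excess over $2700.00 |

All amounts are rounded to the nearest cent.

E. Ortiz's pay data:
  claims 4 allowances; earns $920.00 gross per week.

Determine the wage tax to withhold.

Wage Tax: taxable = $920.00 − 4×$95.00 = $540.00
  $45.00 + 18% × ($540.00 − $500.00) = $45.00 + 18% × $40.00 = $52.20

$52.20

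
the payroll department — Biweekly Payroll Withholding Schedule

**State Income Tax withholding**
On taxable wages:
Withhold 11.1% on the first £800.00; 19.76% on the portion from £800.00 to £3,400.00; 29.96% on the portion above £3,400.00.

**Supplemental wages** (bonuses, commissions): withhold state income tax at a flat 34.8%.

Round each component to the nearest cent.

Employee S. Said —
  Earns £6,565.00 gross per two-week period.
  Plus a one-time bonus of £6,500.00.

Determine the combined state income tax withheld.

State Income Tax: taxable = £6,565.00
  £602.56 + 29.96% × (£6,565.00 − £3,400.00) = £602.56 + 29.96% × £3,165.00 = £1,550.79
Supplemental (34.8% flat on bonus): 34.8% × £6,500.00 = £2,262.00
Total state income tax: £1,550.79 + £2,262.00 = £3,812.79

£3,812.79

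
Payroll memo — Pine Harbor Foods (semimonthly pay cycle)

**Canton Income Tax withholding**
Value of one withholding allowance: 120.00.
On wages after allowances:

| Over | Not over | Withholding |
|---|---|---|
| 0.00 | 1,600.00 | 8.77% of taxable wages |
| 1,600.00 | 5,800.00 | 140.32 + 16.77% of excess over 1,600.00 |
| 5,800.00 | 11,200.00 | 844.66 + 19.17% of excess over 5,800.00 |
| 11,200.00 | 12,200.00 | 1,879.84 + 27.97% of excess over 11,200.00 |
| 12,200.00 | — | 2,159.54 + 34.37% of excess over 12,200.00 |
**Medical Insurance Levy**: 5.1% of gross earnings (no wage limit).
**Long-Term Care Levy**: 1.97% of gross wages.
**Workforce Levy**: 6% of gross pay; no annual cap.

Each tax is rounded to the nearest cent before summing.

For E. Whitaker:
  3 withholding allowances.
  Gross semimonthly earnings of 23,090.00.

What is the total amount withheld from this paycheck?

8,796.56

Canton Income Tax: taxable = 23,090.00 − 3×120.00 = 22,730.00
  2,159.54 + 34.37% × (22,730.00 − 12,200.00) = 2,159.54 + 34.37% × 10,530.00 = 5,778.70
Medical Insurance Levy: 5.1% × 23,090.00 = 1,177.59
Long-Term Care Levy: 1.97% × 23,090.00 = 454.87
Workforce Levy: 6% × 23,090.00 = 1,385.40
Total: 5,778.70 + 1,177.59 + 454.87 + 1,385.40 = 8,796.56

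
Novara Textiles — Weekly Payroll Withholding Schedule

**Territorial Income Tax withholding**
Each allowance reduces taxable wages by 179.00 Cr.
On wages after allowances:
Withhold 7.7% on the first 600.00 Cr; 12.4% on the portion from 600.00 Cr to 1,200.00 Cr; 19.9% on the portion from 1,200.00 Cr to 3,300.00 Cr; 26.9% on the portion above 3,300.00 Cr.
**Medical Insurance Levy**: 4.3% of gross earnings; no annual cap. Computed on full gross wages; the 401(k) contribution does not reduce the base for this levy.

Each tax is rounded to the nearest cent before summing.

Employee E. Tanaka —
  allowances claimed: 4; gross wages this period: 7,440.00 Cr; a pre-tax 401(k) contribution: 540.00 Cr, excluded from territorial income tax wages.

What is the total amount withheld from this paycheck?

1,634.22 Cr

Territorial Income Tax: taxable = 7,440.00 Cr − 540.00 Cr − 4×179.00 Cr = 6,184.00 Cr
  538.50 Cr + 26.9% × (6,184.00 Cr − 3,300.00 Cr) = 538.50 Cr + 26.9% × 2,884.00 Cr = 1,314.30 Cr
Medical Insurance Levy: 4.3% × 7,440.00 Cr = 319.92 Cr
Total: 1,314.30 Cr + 319.92 Cr = 1,634.22 Cr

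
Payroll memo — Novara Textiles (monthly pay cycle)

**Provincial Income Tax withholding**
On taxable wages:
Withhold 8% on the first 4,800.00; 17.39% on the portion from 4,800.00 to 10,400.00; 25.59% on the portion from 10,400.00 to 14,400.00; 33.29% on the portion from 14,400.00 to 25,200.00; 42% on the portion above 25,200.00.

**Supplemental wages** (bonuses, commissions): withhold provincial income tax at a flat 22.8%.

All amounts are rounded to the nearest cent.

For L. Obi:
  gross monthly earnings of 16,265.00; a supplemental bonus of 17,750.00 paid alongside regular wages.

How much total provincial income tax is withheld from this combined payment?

7,049.30

Provincial Income Tax: taxable = 16,265.00
  2,381.44 + 33.29% × (16,265.00 − 14,400.00) = 2,381.44 + 33.29% × 1,865.00 = 3,002.30
Supplemental (22.8% flat on bonus): 22.8% × 17,750.00 = 4,047.00
Total provincial income tax: 3,002.30 + 4,047.00 = 7,049.30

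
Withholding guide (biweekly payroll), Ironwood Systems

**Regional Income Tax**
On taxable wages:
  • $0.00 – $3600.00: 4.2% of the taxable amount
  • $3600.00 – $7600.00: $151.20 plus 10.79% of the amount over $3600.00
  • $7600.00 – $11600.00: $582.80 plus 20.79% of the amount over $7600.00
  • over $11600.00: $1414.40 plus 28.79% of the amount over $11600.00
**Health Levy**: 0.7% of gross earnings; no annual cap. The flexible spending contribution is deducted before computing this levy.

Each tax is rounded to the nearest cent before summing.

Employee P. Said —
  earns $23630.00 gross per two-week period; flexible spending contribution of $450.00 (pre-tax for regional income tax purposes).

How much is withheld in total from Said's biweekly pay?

$4910.54

Regional Income Tax: taxable = $23630.00 − $450.00 = $23180.00
  $1414.40 + 28.79% × ($23180.00 − $11600.00) = $1414.40 + 28.79% × $11580.00 = $4748.28
Health Levy: 0.7% × $23180.00 = $162.26
Total: $4748.28 + $162.26 = $4910.54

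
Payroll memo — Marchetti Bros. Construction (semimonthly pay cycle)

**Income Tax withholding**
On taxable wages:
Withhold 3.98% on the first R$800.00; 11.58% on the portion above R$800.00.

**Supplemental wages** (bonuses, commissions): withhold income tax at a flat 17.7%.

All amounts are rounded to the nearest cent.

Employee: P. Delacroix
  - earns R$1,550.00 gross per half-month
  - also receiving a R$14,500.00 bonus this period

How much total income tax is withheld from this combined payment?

Income Tax: taxable = R$1,550.00
  R$31.84 + 11.58% × (R$1,550.00 − R$800.00) = R$31.84 + 11.58% × R$750.00 = R$118.69
Supplemental (17.7% flat on bonus): 17.7% × R$14,500.00 = R$2,566.50
Total income tax: R$118.69 + R$2,566.50 = R$2,685.19

R$2,685.19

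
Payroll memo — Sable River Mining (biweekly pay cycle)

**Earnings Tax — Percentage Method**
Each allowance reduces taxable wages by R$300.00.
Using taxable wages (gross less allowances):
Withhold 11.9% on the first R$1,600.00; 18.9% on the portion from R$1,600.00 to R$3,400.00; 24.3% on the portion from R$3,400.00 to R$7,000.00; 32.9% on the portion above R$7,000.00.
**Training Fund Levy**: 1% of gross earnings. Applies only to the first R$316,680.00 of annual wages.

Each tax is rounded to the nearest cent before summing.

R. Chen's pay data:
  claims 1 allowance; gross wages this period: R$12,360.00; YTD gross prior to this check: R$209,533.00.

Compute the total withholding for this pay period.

Earnings Tax: taxable = R$12,360.00 − 1×R$300.00 = R$12,060.00
  R$1,405.40 + 32.9% × (R$12,060.00 − R$7,000.00) = R$1,405.40 + 32.9% × R$5,060.00 = R$3,070.14
Training Fund Levy: 1% × R$12,360.00 = R$123.60
Total: R$3,070.14 + R$123.60 = R$3,193.74

R$3,193.74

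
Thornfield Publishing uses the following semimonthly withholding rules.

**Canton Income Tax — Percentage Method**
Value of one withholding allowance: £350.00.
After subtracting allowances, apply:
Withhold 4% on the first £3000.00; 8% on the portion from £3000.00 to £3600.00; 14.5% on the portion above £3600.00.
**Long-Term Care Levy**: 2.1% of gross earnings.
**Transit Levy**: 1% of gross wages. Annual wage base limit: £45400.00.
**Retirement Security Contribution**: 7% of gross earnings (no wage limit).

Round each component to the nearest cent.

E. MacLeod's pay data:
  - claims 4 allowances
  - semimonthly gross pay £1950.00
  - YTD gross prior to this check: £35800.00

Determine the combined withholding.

Canton Income Tax: taxable = £1950.00 − 4×£350.00 = £550.00
  4% × £550.00 = £22.00
Long-Term Care Levy: 2.1% × £1950.00 = £40.95
Transit Levy: 1% × £1950.00 = £19.50
Retirement Security Contribution: 7% × £1950.00 = £136.50
Total: £22.00 + £40.95 + £19.50 + £136.50 = £218.95

£218.95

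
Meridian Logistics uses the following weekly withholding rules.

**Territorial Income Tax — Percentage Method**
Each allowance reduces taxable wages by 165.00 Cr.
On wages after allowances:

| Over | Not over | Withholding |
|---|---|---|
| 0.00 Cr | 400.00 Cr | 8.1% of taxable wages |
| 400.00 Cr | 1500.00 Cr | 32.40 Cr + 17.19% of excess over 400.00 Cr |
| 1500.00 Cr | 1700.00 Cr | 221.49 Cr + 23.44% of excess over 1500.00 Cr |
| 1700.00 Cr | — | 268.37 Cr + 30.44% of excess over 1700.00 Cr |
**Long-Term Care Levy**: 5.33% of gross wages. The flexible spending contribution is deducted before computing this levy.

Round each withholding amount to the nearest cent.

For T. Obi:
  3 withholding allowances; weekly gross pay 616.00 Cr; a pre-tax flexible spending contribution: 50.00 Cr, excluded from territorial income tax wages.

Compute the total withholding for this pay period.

35.92 Cr

Territorial Income Tax: taxable = 616.00 Cr − 50.00 Cr − 3×165.00 Cr = 71.00 Cr
  8.1% × 71.00 Cr = 5.75 Cr
Long-Term Care Levy: 5.33% × 566.00 Cr = 30.17 Cr
Total: 5.75 Cr + 30.17 Cr = 35.92 Cr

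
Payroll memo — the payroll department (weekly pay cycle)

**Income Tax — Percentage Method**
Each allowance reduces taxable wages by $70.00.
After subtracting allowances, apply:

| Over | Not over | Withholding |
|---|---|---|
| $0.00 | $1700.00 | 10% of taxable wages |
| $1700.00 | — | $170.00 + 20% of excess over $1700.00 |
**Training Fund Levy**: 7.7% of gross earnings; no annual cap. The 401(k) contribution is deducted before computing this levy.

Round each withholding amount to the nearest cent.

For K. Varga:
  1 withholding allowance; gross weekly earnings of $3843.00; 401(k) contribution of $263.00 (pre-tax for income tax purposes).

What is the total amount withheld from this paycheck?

Income Tax: taxable = $3843.00 − $263.00 − 1×$70.00 = $3510.00
  $170.00 + 20% × ($3510.00 − $1700.00) = $170.00 + 20% × $1810.00 = $532.00
Training Fund Levy: 7.7% × $3580.00 = $275.66
Total: $532.00 + $275.66 = $807.66

$807.66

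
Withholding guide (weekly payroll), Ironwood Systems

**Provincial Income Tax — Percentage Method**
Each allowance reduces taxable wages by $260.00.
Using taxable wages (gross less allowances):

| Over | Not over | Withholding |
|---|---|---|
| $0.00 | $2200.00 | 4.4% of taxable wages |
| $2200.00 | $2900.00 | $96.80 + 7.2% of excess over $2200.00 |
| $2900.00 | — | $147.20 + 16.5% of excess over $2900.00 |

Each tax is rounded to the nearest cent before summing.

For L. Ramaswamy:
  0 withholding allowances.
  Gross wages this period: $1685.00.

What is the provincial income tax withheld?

$74.14

Provincial Income Tax: taxable = $1685.00
  4.4% × $1685.00 = $74.14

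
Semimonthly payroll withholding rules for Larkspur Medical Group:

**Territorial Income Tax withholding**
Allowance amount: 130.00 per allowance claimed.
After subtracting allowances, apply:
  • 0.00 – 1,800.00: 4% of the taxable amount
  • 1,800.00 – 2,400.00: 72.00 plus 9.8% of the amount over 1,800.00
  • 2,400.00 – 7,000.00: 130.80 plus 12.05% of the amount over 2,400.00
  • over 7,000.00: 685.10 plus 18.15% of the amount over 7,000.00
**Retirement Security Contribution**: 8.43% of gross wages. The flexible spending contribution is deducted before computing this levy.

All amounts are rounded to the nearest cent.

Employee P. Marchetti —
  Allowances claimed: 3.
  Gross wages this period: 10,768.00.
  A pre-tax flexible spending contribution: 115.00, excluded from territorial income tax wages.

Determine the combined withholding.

Territorial Income Tax: taxable = 10,768.00 − 115.00 − 3×130.00 = 10,263.00
  685.10 + 18.15% × (10,263.00 − 7,000.00) = 685.10 + 18.15% × 3,263.00 = 1,277.33
Retirement Security Contribution: 8.43% × 10,653.00 = 898.05
Total: 1,277.33 + 898.05 = 2,175.38

2,175.38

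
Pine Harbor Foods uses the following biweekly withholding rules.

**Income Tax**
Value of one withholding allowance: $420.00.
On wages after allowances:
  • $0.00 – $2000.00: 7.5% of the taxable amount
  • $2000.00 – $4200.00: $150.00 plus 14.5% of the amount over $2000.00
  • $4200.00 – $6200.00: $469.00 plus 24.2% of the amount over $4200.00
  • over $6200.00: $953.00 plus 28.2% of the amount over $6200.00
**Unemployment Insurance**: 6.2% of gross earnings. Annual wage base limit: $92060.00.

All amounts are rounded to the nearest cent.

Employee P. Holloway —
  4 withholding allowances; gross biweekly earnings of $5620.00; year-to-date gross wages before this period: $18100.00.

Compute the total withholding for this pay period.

$779.74

Income Tax: taxable = $5620.00 − 4×$420.00 = $3940.00
  $150.00 + 14.5% × ($3940.00 − $2000.00) = $150.00 + 14.5% × $1940.00 = $431.30
Unemployment Insurance: 6.2% × $5620.00 = $348.44
Total: $431.30 + $348.44 = $779.74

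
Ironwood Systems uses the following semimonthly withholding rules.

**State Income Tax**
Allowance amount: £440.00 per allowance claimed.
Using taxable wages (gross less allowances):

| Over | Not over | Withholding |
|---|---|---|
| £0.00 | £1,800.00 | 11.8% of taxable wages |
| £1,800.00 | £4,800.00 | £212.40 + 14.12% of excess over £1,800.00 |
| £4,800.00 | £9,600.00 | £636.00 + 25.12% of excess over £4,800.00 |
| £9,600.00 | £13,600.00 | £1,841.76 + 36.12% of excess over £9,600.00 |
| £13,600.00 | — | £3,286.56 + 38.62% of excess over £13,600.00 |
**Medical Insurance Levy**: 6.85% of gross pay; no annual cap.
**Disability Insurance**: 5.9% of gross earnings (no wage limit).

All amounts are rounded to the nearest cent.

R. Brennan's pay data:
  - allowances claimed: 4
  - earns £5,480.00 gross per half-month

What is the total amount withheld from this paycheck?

State Income Tax: taxable = £5,480.00 − 4×£440.00 = £3,720.00
  £212.40 + 14.12% × (£3,720.00 − £1,800.00) = £212.40 + 14.12% × £1,920.00 = £483.50
Medical Insurance Levy: 6.85% × £5,480.00 = £375.38
Disability Insurance: 5.9% × £5,480.00 = £323.32
Total: £483.50 + £375.38 + £323.32 = £1,182.20

£1,182.20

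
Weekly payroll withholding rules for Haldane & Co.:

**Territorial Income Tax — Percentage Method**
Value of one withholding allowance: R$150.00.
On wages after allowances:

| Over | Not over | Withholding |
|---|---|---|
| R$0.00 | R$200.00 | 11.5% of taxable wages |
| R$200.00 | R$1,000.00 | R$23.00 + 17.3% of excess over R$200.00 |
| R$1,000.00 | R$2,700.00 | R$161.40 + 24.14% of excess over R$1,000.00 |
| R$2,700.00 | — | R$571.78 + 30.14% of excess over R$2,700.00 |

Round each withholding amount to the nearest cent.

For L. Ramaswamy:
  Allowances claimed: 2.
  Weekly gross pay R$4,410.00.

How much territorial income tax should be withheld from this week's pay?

Territorial Income Tax: taxable = R$4,410.00 − 2×R$150.00 = R$4,110.00
  R$571.78 + 30.14% × (R$4,110.00 − R$2,700.00) = R$571.78 + 30.14% × R$1,410.00 = R$996.75

R$996.75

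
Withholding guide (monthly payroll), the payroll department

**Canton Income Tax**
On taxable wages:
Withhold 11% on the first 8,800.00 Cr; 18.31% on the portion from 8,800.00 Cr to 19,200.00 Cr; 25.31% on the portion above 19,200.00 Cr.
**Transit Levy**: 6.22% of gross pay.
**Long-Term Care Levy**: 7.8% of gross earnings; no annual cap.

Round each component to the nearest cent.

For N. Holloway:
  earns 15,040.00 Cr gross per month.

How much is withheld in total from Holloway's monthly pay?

4,219.15 Cr

Canton Income Tax: taxable = 15,040.00 Cr
  968.00 Cr + 18.31% × (15,040.00 Cr − 8,800.00 Cr) = 968.00 Cr + 18.31% × 6,240.00 Cr = 2,110.54 Cr
Transit Levy: 6.22% × 15,040.00 Cr = 935.49 Cr
Long-Term Care Levy: 7.8% × 15,040.00 Cr = 1,173.12 Cr
Total: 2,110.54 Cr + 935.49 Cr + 1,173.12 Cr = 4,219.15 Cr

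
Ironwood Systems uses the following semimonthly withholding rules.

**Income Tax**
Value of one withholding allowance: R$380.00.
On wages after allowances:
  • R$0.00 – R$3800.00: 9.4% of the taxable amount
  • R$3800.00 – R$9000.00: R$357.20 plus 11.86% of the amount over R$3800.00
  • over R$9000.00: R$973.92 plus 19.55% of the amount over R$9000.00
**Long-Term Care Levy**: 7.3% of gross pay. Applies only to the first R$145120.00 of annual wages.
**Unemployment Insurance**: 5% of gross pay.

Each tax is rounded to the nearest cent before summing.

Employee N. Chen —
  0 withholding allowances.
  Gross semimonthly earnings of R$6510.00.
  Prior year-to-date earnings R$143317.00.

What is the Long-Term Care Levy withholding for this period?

R$131.62

Long-Term Care Levy: cap R$145120.00 − YTD R$143317.00 = R$1803.00 subject; 7.3% × R$1803.00 = R$131.62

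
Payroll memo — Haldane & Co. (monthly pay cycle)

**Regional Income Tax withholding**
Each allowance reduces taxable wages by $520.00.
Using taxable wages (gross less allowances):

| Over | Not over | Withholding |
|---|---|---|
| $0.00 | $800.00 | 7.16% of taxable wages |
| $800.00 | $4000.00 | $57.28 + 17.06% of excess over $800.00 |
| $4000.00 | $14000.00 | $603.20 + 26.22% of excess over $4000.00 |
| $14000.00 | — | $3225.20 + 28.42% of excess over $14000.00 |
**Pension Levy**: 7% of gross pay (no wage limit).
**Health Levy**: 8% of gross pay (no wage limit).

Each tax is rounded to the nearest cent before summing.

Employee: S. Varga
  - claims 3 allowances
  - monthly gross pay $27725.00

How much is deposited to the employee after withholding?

$16883.76

Regional Income Tax: taxable = $27725.00 − 3×$520.00 = $26165.00
  $3225.20 + 28.42% × ($26165.00 − $14000.00) = $3225.20 + 28.42% × $12165.00 = $6682.49
Pension Levy: 7% × $27725.00 = $1940.75
Health Levy: 8% × $27725.00 = $2218.00
Total withheld: $6682.49 + $1940.75 + $2218.00 = $10841.24
Net pay: $27725.00 − $10841.24 = $16883.76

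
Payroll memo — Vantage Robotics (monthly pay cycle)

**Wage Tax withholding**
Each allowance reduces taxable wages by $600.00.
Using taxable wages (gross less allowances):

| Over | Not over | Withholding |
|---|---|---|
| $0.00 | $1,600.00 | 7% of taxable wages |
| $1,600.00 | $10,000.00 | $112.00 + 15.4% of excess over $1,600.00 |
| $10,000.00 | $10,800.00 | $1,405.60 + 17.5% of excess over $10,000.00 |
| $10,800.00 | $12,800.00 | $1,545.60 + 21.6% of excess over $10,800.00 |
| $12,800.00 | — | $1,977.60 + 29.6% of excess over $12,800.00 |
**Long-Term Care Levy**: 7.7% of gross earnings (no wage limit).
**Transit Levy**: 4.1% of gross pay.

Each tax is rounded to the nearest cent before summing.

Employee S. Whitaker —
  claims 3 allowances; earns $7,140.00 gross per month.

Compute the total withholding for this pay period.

Wage Tax: taxable = $7,140.00 − 3×$600.00 = $5,340.00
  $112.00 + 15.4% × ($5,340.00 − $1,600.00) = $112.00 + 15.4% × $3,740.00 = $687.96
Long-Term Care Levy: 7.7% × $7,140.00 = $549.78
Transit Levy: 4.1% × $7,140.00 = $292.74
Total: $687.96 + $549.78 + $292.74 = $1,530.48

$1,530.48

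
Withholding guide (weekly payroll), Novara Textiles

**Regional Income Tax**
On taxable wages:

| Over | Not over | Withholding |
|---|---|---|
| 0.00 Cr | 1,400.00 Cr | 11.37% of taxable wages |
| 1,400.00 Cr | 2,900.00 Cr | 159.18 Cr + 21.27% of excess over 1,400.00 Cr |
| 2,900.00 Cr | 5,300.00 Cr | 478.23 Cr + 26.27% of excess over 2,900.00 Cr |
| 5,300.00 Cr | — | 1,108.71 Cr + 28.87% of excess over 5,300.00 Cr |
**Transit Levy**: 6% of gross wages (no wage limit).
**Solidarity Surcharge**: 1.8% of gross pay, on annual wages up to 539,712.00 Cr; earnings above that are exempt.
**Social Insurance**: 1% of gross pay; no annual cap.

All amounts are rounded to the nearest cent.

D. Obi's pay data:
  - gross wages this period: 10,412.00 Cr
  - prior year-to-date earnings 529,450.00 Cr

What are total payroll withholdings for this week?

3,498.10 Cr

Regional Income Tax: taxable = 10,412.00 Cr
  1,108.71 Cr + 28.87% × (10,412.00 Cr − 5,300.00 Cr) = 1,108.71 Cr + 28.87% × 5,112.00 Cr = 2,584.54 Cr
Transit Levy: 6% × 10,412.00 Cr = 624.72 Cr
Solidarity Surcharge: cap 539,712.00 Cr − YTD 529,450.00 Cr = 10,262.00 Cr subject; 1.8% × 10,262.00 Cr = 184.72 Cr
Social Insurance: 1% × 10,412.00 Cr = 104.12 Cr
Total: 2,584.54 Cr + 624.72 Cr + 184.72 Cr + 104.12 Cr = 3,498.10 Cr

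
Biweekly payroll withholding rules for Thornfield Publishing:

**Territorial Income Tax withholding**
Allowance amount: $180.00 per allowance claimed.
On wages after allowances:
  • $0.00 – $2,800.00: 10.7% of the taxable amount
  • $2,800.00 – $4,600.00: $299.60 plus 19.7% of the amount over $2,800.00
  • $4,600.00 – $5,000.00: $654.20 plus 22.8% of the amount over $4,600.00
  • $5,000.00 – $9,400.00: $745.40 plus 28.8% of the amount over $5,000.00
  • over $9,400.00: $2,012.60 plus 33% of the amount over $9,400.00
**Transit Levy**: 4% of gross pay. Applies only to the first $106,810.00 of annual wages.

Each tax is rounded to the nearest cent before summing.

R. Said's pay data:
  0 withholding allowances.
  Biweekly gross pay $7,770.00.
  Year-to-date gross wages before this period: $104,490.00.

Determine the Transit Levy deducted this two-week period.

$92.80

Transit Levy: cap $106,810.00 − YTD $104,490.00 = $2,320.00 subject; 4% × $2,320.00 = $92.80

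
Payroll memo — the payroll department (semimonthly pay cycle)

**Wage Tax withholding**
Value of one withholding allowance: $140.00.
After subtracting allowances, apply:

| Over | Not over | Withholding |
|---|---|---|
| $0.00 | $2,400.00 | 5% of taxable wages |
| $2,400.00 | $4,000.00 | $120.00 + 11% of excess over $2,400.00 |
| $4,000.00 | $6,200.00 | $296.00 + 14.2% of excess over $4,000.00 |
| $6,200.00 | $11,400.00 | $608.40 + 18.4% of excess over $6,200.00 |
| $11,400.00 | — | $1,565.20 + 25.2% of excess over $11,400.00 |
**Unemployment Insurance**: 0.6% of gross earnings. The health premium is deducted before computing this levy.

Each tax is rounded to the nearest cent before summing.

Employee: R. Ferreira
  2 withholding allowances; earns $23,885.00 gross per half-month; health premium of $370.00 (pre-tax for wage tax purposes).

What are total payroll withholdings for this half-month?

$4,688.71

Wage Tax: taxable = $23,885.00 − $370.00 − 2×$140.00 = $23,235.00
  $1,565.20 + 25.2% × ($23,235.00 − $11,400.00) = $1,565.20 + 25.2% × $11,835.00 = $4,547.62
Unemployment Insurance: 0.6% × $23,515.00 = $141.09
Total: $4,547.62 + $141.09 = $4,688.71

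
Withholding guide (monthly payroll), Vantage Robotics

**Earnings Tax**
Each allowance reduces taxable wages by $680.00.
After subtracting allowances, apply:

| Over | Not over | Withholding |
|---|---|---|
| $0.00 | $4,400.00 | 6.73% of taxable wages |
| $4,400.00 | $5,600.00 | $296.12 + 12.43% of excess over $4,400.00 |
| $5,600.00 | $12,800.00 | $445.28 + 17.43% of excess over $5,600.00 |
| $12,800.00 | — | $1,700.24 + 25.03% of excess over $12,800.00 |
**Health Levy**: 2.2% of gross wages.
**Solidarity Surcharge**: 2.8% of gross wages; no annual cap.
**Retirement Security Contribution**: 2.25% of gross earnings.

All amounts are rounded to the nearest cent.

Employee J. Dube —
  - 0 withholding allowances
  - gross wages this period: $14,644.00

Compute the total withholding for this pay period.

Earnings Tax: taxable = $14,644.00
  $1,700.24 + 25.03% × ($14,644.00 − $12,800.00) = $1,700.24 + 25.03% × $1,844.00 = $2,161.79
Health Levy: 2.2% × $14,644.00 = $322.17
Solidarity Surcharge: 2.8% × $14,644.00 = $410.03
Retirement Security Contribution: 2.25% × $14,644.00 = $329.49
Total: $2,161.79 + $322.17 + $410.03 + $329.49 = $3,223.48

$3,223.48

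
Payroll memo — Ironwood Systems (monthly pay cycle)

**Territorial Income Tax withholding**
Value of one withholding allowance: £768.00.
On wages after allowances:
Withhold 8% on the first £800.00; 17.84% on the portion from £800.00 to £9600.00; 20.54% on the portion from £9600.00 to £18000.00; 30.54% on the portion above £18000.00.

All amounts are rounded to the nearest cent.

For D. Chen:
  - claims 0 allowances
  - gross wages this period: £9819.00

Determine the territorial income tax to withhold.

£1678.90

Territorial Income Tax: taxable = £9819.00
  £1633.92 + 20.54% × (£9819.00 − £9600.00) = £1633.92 + 20.54% × £219.00 = £1678.90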